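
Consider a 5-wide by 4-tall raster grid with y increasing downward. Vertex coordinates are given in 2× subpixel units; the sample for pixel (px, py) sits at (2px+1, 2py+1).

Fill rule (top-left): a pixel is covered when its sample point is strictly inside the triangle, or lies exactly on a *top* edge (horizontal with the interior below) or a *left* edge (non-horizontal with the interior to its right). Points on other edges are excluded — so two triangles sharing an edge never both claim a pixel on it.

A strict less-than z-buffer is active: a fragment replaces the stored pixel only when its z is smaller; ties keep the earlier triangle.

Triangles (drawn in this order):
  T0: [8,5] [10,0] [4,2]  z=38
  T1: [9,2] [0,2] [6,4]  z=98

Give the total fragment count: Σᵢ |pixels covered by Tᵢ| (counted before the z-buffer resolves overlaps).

T0:
  2·area = 26  (B↔C swapped to make it positive)
  edge (8, 5)→(4, 2): d=(-4,-3) top-left  bias=+0
  edge (4, 2)→(10, 0): d=(6,-2) top-left  bias=+0
  edge (10, 0)→(8, 5): d=(-2,5) right/bottom  bias=-1
    (3,0)@(7, 1): e=[13,0,13] → █  [on edge]
    (4,0)@(9, 1): e=[19,4,3] → █
    (0,1)@(1, 3): e=[-13,0,39] → ·  [on edge]
    (3,1)@(7, 3): e=[5,12,9] → █
    (4,1)@(9, 3): e=[11,16,-1] → ·
    (3,2)@(7, 5): e=[-3,24,5] → ·
  covered (3 px):
    · · · █ █
    · · · █ ·
    · · · · ·
    · · · · ·
T1:
  2·area = 18  (B↔C swapped to make it positive)
  edge (9, 2)→(6, 4): d=(-3,2) right/bottom  bias=-1
  edge (6, 4)→(0, 2): d=(-6,-2) top-left  bias=+0
  edge (0, 2)→(9, 2): d=(9,0) top-left  bias=+0
    (1,1)@(3, 3): e=[9,0,9] → █  [on edge]
    (2,1)@(5, 3): e=[5,4,9] → █
    (3,1)@(7, 3): e=[1,8,9] → █
    (4,1)@(9, 3): e=[-3,12,9] → ·
    (1,2)@(3, 5): e=[3,-12,27] → ·
    (2,2)@(5, 5): e=[-1,-8,27] → ·
    (3,2)@(7, 5): e=[-5,-4,27] → ·
    (4,2)@(9, 5): e=[-9,0,27] → ·  [on edge]
  covered (3 px):
    · · · · ·
    · █ █ █ ·
    · · · · ·
    · · · · ·

Answer: 6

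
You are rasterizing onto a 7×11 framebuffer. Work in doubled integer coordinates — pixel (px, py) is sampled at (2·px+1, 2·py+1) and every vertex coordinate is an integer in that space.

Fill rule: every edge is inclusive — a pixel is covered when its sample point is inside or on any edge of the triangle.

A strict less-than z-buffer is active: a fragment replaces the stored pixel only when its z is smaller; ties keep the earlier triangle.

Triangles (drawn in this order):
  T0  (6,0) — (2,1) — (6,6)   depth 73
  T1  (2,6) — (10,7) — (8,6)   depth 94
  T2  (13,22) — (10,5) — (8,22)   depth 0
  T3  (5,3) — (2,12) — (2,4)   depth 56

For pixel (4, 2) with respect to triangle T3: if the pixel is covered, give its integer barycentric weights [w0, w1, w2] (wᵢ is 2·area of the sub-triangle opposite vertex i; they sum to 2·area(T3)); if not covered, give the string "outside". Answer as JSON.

T0:
  2·area = 24  (B↔C swapped to make it positive)
  edge (6, 0)→(6, 6): d=(0,6) inclusive
  edge (6, 6)→(2, 1): d=(-4,-5) inclusive
  edge (2, 1)→(6, 0): d=(4,-1) inclusive
    (1,0)@(3, 1): e=[18,5,1] → #
    (2,0)@(5, 1): e=[6,15,3] → #
    (3,0)@(7, 1): e=[-6,25,5] → ·
    (1,1)@(3, 3): e=[18,-3,9] → ·
    (2,1)@(5, 3): e=[6,7,11] → #
    (3,1)@(7, 3): e=[-6,17,13] → ·
    (2,2)@(5, 5): e=[6,-1,19] → ·
  covered (3 px):
    · # # · · · ·
    · · # · · · ·
    · · · · · · ·
    · · · · · · ·
    · · · · · · ·
    · · · · · · ·
    · · · · · · ·
    · · · · · · ·
    · · · · · · ·
    · · · · · · ·
    · · · · · · ·
T1:
  2·area = 6  (B↔C swapped to make it positive)
  edge (2, 6)→(8, 6): d=(6,0) inclusive
  edge (8, 6)→(10, 7): d=(2,1) inclusive
  edge (10, 7)→(2, 6): d=(-8,-1) inclusive
  covered (0 px):
    · · · · · · ·
    · · · · · · ·
    · · · · · · ·
    · · · · · · ·
    · · · · · · ·
    · · · · · · ·
    · · · · · · ·
    · · · · · · ·
    · · · · · · ·
    · · · · · · ·
    · · · · · · ·
T2:
  2·area = 85  (B↔C swapped to make it positive)
  edge (13, 22)→(8, 22): d=(-5,0) inclusive
  edge (8, 22)→(10, 5): d=(2,-17) inclusive
  edge (10, 5)→(13, 22): d=(3,17) inclusive
    (5,5)@(11, 11): e=[55,29,1] → #
    (6,5)@(13, 11): e=[55,63,-33] → ·
    (5,6)@(11, 13): e=[45,33,7] → #
    (6,6)@(13, 13): e=[45,67,-27] → ·
    (4,7)@(9, 15): e=[35,3,47] → #
    (6,7)@(13, 15): e=[35,71,-21] → ·
    (4,8)@(9, 17): e=[25,7,53] → #
    (6,8)@(13, 17): e=[25,75,-15] → ·
    (4,9)@(9, 19): e=[15,11,59] → #
    (6,9)@(13, 19): e=[15,79,-9] → ·
    (4,10)@(9, 21): e=[5,15,65] → #
    (6,10)@(13, 21): e=[5,83,-3] → ·
  covered (10 px):
    · · · · · · ·
    · · · · · · ·
    · · · · · · ·
    · · · · · · ·
    · · · · · · ·
    · · · · · # ·
    · · · · · # ·
    · · · · # # ·
    · · · · # # ·
    · · · · # # ·
    · · · · # # ·
T3:
  2·area = 24
  edge (5, 3)→(2, 12): d=(-3,9) inclusive
  edge (2, 12)→(2, 4): d=(0,-8) inclusive
  edge (2, 4)→(5, 3): d=(3,-1) inclusive
    (5,0)@(11, 1): e=[-48,72,0] → ·  [on edge]
    (2,1)@(5, 3): e=[0,24,0] → #  [on edge]
    (3,1)@(7, 3): e=[-18,40,2] → ·
    (1,2)@(3, 5): e=[12,8,4] → #
    (2,2)@(5, 5): e=[-6,24,6] → ·
    (1,3)@(3, 7): e=[6,8,10] → #
    (2,3)@(5, 7): e=[-12,24,12] → ·
    (1,4)@(3, 9): e=[0,8,16] → #  [on edge]
    (2,4)@(5, 9): e=[-18,24,18] → ·
    (1,5)@(3, 11): e=[-6,8,22] → ·
    (0,7)@(1, 15): e=[0,-8,32] → ·  [on edge]
  covered (4 px):
    · · · · · · ·
    · · # · · · ·
    · # · · · · ·
    · # · · · · ·
    · # · · · · ·
    · · · · · · ·
    · · · · · · ·
    · · · · · · ·
    · · · · · · ·
    · · · · · · ·
    · · · · · · ·

Result: "outside"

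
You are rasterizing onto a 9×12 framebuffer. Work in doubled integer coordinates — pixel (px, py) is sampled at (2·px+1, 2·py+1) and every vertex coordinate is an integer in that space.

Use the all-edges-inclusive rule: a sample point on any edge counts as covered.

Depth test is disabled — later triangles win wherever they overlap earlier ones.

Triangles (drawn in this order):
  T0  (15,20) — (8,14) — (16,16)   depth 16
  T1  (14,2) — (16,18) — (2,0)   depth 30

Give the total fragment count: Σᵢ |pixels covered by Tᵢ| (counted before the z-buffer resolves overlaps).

T0:
  2·area = 34
  edge (15, 20)→(8, 14): d=(-7,-6) inclusive
  edge (8, 14)→(16, 16): d=(8,2) inclusive
  edge (16, 16)→(15, 20): d=(-1,4) inclusive
    (5,7)@(11, 15): e=[11,2,21] → X
    (6,7)@(13, 15): e=[23,-2,13] → .
    (5,8)@(11, 17): e=[-3,18,19] → .
    (6,8)@(13, 17): e=[9,14,11] → X
    (7,8)@(15, 17): e=[21,10,3] → X
    (8,8)@(17, 17): e=[33,6,-5] → .
    (6,9)@(13, 19): e=[-5,30,9] → .
    (7,9)@(15, 19): e=[7,26,1] → X
    (8,9)@(17, 19): e=[19,22,-7] → .
    (7,10)@(15, 21): e=[-7,42,-1] → .
  covered (4 px):
    . . . . . . . . .
    . . . . . . . . .
    . . . . . . . . .
    . . . . . . . . .
    . . . . . . . . .
    . . . . . . . . .
    . . . . . . . . .
    . . . . . X . . .
    . . . . . . X X .
    . . . . . . . X .
    . . . . . . . . .
    . . . . . . . . .
T1:
  2·area = 188
  edge (14, 2)→(16, 18): d=(2,16) inclusive
  edge (16, 18)→(2, 0): d=(-14,-18) inclusive
  edge (2, 0)→(14, 2): d=(12,2) inclusive
    (1,0)@(3, 1): e=[174,4,10] → X
    (2,0)@(5, 1): e=[142,40,6] → X
    (3,0)@(7, 1): e=[110,76,2] → X
    (4,0)@(9, 1): e=[78,112,-2] → .
    (1,1)@(3, 3): e=[178,-24,34] → .
    (2,1)@(5, 3): e=[146,12,30] → X
    (4,1)@(9, 3): e=[82,84,22] → X
    (5,1)@(11, 3): e=[50,120,18] → X
    (6,1)@(13, 3): e=[18,156,14] → X
    (7,1)@(15, 3): e=[-14,192,10] → .
    (2,2)@(5, 5): e=[150,-16,54] → .
    (3,2)@(7, 5): e=[118,20,50] → X
    (4,4)@(9, 9): e=[94,0,94] → X  [on edge]
  covered (24 px):
    . X X X . . . . .
    . . X X X X X . .
    . . . X X X X . .
    . . . . X X X . .
    . . . . X X X . .
    . . . . . X X X .
    . . . . . . X X .
    . . . . . . . X .
    . . . . . . . . .
    . . . . . . . . .
    . . . . . . . . .
    . . . . . . . . .

Final: 28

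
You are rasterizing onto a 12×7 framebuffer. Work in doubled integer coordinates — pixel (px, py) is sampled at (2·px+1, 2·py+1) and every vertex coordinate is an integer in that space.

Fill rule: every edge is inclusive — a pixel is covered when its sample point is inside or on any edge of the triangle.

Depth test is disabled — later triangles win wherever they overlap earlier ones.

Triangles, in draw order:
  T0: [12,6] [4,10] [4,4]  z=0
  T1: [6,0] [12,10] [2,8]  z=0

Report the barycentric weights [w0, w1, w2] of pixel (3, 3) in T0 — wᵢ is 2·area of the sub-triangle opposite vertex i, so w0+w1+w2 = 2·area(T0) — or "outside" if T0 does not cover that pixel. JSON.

T0:
  2·area = 48
  edge (12, 6)→(4, 10): d=(-8,4) inclusive
  edge (4, 10)→(4, 4): d=(0,-6) inclusive
  edge (4, 4)→(12, 6): d=(8,2) inclusive
    (2,2)@(5, 5): e=[36,6,6] → X
    (3,2)@(7, 5): e=[28,18,2] → X
    (4,2)@(9, 5): e=[20,30,-2] → .
    (2,3)@(5, 7): e=[20,6,22] → X
    (4,3)@(9, 7): e=[4,30,14] → X
    (5,3)@(11, 7): e=[-4,42,10] → .
    (2,4)@(5, 9): e=[4,6,38] → X
    (3,4)@(7, 9): e=[-4,18,34] → .
    (4,4)@(9, 9): e=[-12,30,30] → .
    (2,5)@(5, 11): e=[-12,6,54] → .
  covered (6 px):
    . . . . . . . . . . . .
    . . . . . . . . . . . .
    . . X X . . . . . . . .
    . . X X X . . . . . . .
    . . X . . . . . . . . .
    . . . . . . . . . . . .
    . . . . . . . . . . . .
T1:
  2·area = 88
  edge (6, 0)→(12, 10): d=(6,10) inclusive
  edge (12, 10)→(2, 8): d=(-10,-2) inclusive
  edge (2, 8)→(6, 0): d=(4,-8) inclusive
    (2,1)@(5, 3): e=[28,56,4] → X
    (3,1)@(7, 3): e=[8,60,20] → X
    (4,1)@(9, 3): e=[-12,64,36] → .
    (2,2)@(5, 5): e=[40,36,12] → X
    (4,2)@(9, 5): e=[0,44,44] → X  [on edge]
    (5,2)@(11, 5): e=[-20,48,60] → .
    (1,3)@(3, 7): e=[72,12,4] → X
    (5,3)@(11, 7): e=[-8,28,68] → .
    (1,4)@(3, 9): e=[84,-8,12] → .
    (2,4)@(5, 9): e=[64,-4,28] → .
    (3,4)@(7, 9): e=[44,0,44] → X  [on edge]
    (5,4)@(11, 9): e=[4,8,76] → X
    (8,5)@(17, 11): e=[-44,0,132] → .  [on edge]
  covered (12 px):
    . . . . . . . . . . . .
    . . X X . . . . . . . .
    . . X X X . . . . . . .
    . X X X X . . . . . . .
    . . . X X X . . . . . .
    . . . . . . . . . . . .
    . . . . . . . . . . . .

Answer: [18,18,12]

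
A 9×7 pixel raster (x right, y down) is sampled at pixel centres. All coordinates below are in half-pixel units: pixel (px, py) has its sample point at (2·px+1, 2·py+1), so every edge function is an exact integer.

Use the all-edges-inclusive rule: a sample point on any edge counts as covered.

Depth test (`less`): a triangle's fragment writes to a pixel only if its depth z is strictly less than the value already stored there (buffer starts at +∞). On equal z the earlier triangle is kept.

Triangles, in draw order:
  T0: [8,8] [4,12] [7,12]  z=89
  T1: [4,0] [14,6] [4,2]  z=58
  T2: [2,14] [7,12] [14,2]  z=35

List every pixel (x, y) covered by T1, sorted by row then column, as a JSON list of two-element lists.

T0:
  2·area = 12  (B↔C swapped to make it positive)
  edge (8, 8)→(7, 12): d=(-1,4) inclusive
  edge (7, 12)→(4, 12): d=(-3,0) inclusive
  edge (4, 12)→(8, 8): d=(4,-4) inclusive
    (7,0)@(15, 1): e=[-21,33,0] → ·  [on edge]
    (6,1)@(13, 3): e=[-15,27,0] → ·  [on edge]
    (5,2)@(11, 5): e=[-9,21,0] → ·  [on edge]
    (4,3)@(9, 7): e=[-3,15,0] → ·  [on edge]
    (3,4)@(7, 9): e=[3,9,0] → #  [on edge]
    (4,4)@(9, 9): e=[-5,9,8] → ·
    (2,5)@(5, 11): e=[9,3,0] → #  [on edge]
    (4,5)@(9, 11): e=[-7,3,16] → ·
    (1,6)@(3, 13): e=[15,-3,0] → ·  [on edge]
    (2,6)@(5, 13): e=[7,-3,8] → ·
    (3,6)@(7, 13): e=[-1,-3,16] → ·
  covered (3 px):
    · · · · · · · · ·
    · · · · · · · · ·
    · · · · · · · · ·
    · · · · · · · · ·
    · · · # · · · · ·
    · · # # · · · · ·
    · · · · · · · · ·
T1:
  2·area = 20
  edge (4, 0)→(14, 6): d=(10,6) inclusive
  edge (14, 6)→(4, 2): d=(-10,-4) inclusive
  edge (4, 2)→(4, 0): d=(0,-2) inclusive
    (2,0)@(5, 1): e=[4,14,2] → #
    (3,0)@(7, 1): e=[-8,22,6] → ·
    (2,1)@(5, 3): e=[24,-6,2] → ·
    (3,1)@(7, 3): e=[12,2,6] → #
    (4,1)@(9, 3): e=[0,10,10] → #  [on edge]
    (5,1)@(11, 3): e=[-12,18,14] → ·
    (3,2)@(7, 5): e=[32,-18,6] → ·
    (4,2)@(9, 5): e=[20,-10,10] → ·
  covered (3 px):
    · · # · · · · · ·
    · · · # # · · · ·
    · · · · · · · · ·
    · · · · · · · · ·
    · · · · · · · · ·
    · · · · · · · · ·
    · · · · · · · · ·
T2:
  2·area = 36  (B↔C swapped to make it positive)
  edge (2, 14)→(14, 2): d=(12,-12) inclusive
  edge (14, 2)→(7, 12): d=(-7,10) inclusive
  edge (7, 12)→(2, 14): d=(-5,2) inclusive
    (7,0)@(15, 1): e=[0,-3,39] → ·  [on edge]
    (6,1)@(13, 3): e=[0,3,33] → #  [on edge]
    (7,1)@(15, 3): e=[24,-17,29] → ·
    (5,2)@(11, 5): e=[0,9,27] → #  [on edge]
    (6,2)@(13, 5): e=[24,-11,23] → ·
    (4,3)@(9, 7): e=[0,15,21] → #  [on edge]
    (5,3)@(11, 7): e=[24,-5,17] → ·
    (3,4)@(7, 9): e=[0,21,15] → #  [on edge]
    (5,4)@(11, 9): e=[48,-19,7] → ·
    (2,5)@(5, 11): e=[0,27,9] → #  [on edge]
    (4,5)@(9, 11): e=[48,-13,1] → ·
    (1,6)@(3, 13): e=[0,33,3] → #  [on edge]
  covered (8 px):
    · · · · · · · · ·
    · · · · · · # · ·
    · · · · · # · · ·
    · · · · # · · · ·
    · · · # # · · · ·
    · · # # · · · · ·
    · # · · · · · · ·

Final: [[2,0],[3,1],[4,1]]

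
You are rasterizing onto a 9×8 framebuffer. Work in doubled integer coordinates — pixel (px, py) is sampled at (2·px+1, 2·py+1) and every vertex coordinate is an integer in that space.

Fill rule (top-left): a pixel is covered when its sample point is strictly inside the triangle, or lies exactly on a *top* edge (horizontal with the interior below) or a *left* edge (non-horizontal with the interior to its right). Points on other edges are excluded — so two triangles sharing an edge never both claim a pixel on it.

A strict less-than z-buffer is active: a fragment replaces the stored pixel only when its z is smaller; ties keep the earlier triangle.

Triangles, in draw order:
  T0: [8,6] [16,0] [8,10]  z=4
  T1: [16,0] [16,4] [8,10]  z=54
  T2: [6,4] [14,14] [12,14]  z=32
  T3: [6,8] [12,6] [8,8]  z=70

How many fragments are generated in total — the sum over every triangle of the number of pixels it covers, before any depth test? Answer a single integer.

T0:
  2·area = 32
  edge (8, 6)→(16, 0): d=(8,-6) top-left  bias=+0
  edge (16, 0)→(8, 10): d=(-8,10) right/bottom  bias=-1
  edge (8, 10)→(8, 6): d=(0,-4) top-left  bias=+0
    (7,0)@(15, 1): e=[2,2,28] → X
    (8,0)@(17, 1): e=[14,-18,36] → .
    (6,1)@(13, 3): e=[6,6,20] → X
    (7,1)@(15, 3): e=[18,-14,28] → .
    (5,2)@(11, 5): e=[10,10,12] → X
    (6,2)@(13, 5): e=[22,-10,20] → .
    (4,3)@(9, 7): e=[14,14,4] → X
    (5,3)@(11, 7): e=[26,-6,12] → .
    (4,4)@(9, 9): e=[30,-2,4] → .
  covered (4 px):
    . . . . . . . X .
    . . . . . . X . .
    . . . . . X . . .
    . . . . X . . . .
    . . . . . . . . .
    . . . . . . . . .
    . . . . . . . . .
    . . . . . . . . .
T1:
  2·area = 32
  edge (16, 0)→(16, 4): d=(0,4) right/bottom  bias=-1
  edge (16, 4)→(8, 10): d=(-8,6) right/bottom  bias=-1
  edge (8, 10)→(16, 0): d=(8,-10) top-left  bias=+0
    (7,1)@(15, 3): e=[4,14,14] → X
    (8,1)@(17, 3): e=[-4,2,34] → .
    (6,2)@(13, 5): e=[12,10,10] → X
    (7,2)@(15, 5): e=[4,-2,30] → .
    (5,3)@(11, 7): e=[20,6,6] → X
    (6,3)@(13, 7): e=[12,-6,26] → .
    (4,4)@(9, 9): e=[28,2,2] → X
    (5,4)@(11, 9): e=[20,-10,22] → .
    (4,5)@(9, 11): e=[28,-14,18] → .
  covered (4 px):
    . . . . . . . . .
    . . . . . . . X .
    . . . . . . X . .
    . . . . . X . . .
    . . . . X . . . .
    . . . . . . . . .
    . . . . . . . . .
    . . . . . . . . .
T2:
  2·area = 20
  edge (6, 4)→(14, 14): d=(8,10) right/bottom  bias=-1
  edge (14, 14)→(12, 14): d=(-2,0) right/bottom  bias=-1
  edge (12, 14)→(6, 4): d=(-6,-10) top-left  bias=+0
    (4,4)@(9, 9): e=[10,10,0] → X  [on edge]
    (5,4)@(11, 9): e=[-10,10,20] → .
    (4,5)@(9, 11): e=[26,6,-12] → .
    (5,5)@(11, 11): e=[6,6,8] → X
    (6,5)@(13, 11): e=[-14,6,28] → .
    (5,6)@(11, 13): e=[22,2,-4] → .
    (6,6)@(13, 13): e=[2,2,16] → X
    (7,6)@(15, 13): e=[-18,2,36] → .
    (6,7)@(13, 15): e=[18,-2,4] → .
  covered (3 px):
    . . . . . . . . .
    . . . . . . . . .
    . . . . . . . . .
    . . . . . . . . .
    . . . . X . . . .
    . . . . . X . . .
    . . . . . . X . .
    . . . . . . . . .
T3:
  2·area = 4
  edge (6, 8)→(12, 6): d=(6,-2) top-left  bias=+0
  edge (12, 6)→(8, 8): d=(-4,2) right/bottom  bias=-1
  edge (8, 8)→(6, 8): d=(-2,0) right/bottom  bias=-1
    (7,2)@(15, 5): e=[0,-2,6] → .  [on edge]
    (4,3)@(9, 7): e=[0,2,2] → X  [on edge]
    (5,3)@(11, 7): e=[4,-2,2] → .
    (1,4)@(3, 9): e=[0,6,-2] → .  [on edge]
    (4,4)@(9, 9): e=[12,-6,-2] → .
  covered (1 px):
    . . . . . . . . .
    . . . . . . . . .
    . . . . . . . . .
    . . . . X . . . .
    . . . . . . . . .
    . . . . . . . . .
    . . . . . . . . .
    . . . . . . . . .

Final: 12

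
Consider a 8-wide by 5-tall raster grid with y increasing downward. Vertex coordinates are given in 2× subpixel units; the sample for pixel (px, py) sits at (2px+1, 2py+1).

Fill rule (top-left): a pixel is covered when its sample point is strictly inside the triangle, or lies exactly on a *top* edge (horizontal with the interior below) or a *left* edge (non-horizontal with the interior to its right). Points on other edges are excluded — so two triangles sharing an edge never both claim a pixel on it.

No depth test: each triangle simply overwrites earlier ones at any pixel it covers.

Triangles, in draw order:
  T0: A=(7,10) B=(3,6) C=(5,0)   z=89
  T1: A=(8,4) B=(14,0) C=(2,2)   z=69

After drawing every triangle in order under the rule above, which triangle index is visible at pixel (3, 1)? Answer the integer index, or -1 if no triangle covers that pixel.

T0:
  2·area = 32
  edge (7, 10)→(3, 6): d=(-4,-4) top-left  bias=+0
  edge (3, 6)→(5, 0): d=(2,-6) top-left  bias=+0
  edge (5, 0)→(7, 10): d=(2,10) right/bottom  bias=-1
    (2,0)@(5, 1): e=[28,2,2] → █
    (3,0)@(7, 1): e=[36,14,-18] → ·
    (2,1)@(5, 3): e=[20,6,6] → █
    (3,1)@(7, 3): e=[28,18,-14] → ·
    (2,2)@(5, 5): e=[12,10,10] → █
    (3,2)@(7, 5): e=[20,22,-10] → ·
    (2,3)@(5, 7): e=[4,14,14] → █
    (3,3)@(7, 7): e=[12,26,-6] → ·
    (2,4)@(5, 9): e=[-4,18,18] → ·
  covered (4 px):
    · · █ · · · · ·
    · · █ · · · · ·
    · · █ · · · · ·
    · · █ · · · · ·
    · · · · · · · ·
T1:
  2·area = 36  (B↔C swapped to make it positive)
  edge (8, 4)→(2, 2): d=(-6,-2) top-left  bias=+0
  edge (2, 2)→(14, 0): d=(12,-2) top-left  bias=+0
  edge (14, 0)→(8, 4): d=(-6,4) right/bottom  bias=-1
    (4,0)@(9, 1): e=[20,2,14] → █
    (5,0)@(11, 1): e=[24,6,6] → █
    (6,0)@(13, 1): e=[28,10,-2] → ·
    (2,1)@(5, 3): e=[0,18,18] → █  [on edge]
    (3,1)@(7, 3): e=[4,22,10] → █
    (5,1)@(11, 3): e=[12,30,-6] → ·
    (2,2)@(5, 5): e=[-12,42,6] → ·
    (3,2)@(7, 5): e=[-8,46,-2] → ·
    (4,2)@(9, 5): e=[-4,50,-10] → ·
    (5,2)@(11, 5): e=[0,54,-18] → ·  [on edge]
  covered (5 px):
    · · · · █ █ · ·
    · · █ █ █ · · ·
    · · · · · · · ·
    · · · · · · · ·
    · · · · · · · ·

Z-buffer (winner per pixel, '.' = empty):
  . . 0 . 1 1 . .
  . . 1 1 1 . . .
  . . 0 . . . . .
  . . 0 . . . . .
  . . . . . . . .

Answer: 1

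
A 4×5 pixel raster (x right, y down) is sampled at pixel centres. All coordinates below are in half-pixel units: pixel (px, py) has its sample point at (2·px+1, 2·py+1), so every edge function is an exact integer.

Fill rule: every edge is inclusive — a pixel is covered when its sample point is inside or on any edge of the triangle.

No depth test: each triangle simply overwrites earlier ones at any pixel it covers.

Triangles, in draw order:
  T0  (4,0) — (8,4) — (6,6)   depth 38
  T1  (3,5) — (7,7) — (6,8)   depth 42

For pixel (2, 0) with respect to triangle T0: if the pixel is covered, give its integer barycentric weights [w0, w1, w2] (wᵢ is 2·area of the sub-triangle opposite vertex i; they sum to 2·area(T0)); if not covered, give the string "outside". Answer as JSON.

T0:
  2·area = 16
  edge (4, 0)→(8, 4): d=(4,4) inclusive
  edge (8, 4)→(6, 6): d=(-2,2) inclusive
  edge (6, 6)→(4, 0): d=(-2,-6) inclusive
    (2,0)@(5, 1): e=[0,12,4] → #  [on edge]
    (3,0)@(7, 1): e=[-8,8,16] → ·
    (2,1)@(5, 3): e=[8,8,0] → #  [on edge]
    (3,1)@(7, 3): e=[0,4,12] → #  [on edge]
    (2,2)@(5, 5): e=[16,4,-4] → ·
    (3,2)@(7, 5): e=[8,0,8] → #  [on edge]
    (2,3)@(5, 7): e=[24,0,-8] → ·  [on edge]
    (3,3)@(7, 7): e=[16,-4,4] → ·
    (1,4)@(3, 9): e=[40,0,-24] → ·  [on edge]
    (3,4)@(7, 9): e=[24,-8,0] → ·  [on edge]
  covered (4 px):
    · · # ·
    · · # #
    · · · #
    · · · ·
    · · · ·
T1:
  2·area = 6
  edge (3, 5)→(7, 7): d=(4,2) inclusive
  edge (7, 7)→(6, 8): d=(-1,1) inclusive
  edge (6, 8)→(3, 5): d=(-3,-3) inclusive
    (0,1)@(1, 3): e=[-4,10,0] → ·  [on edge]
    (1,2)@(3, 5): e=[0,6,0] → #  [on edge]
    (2,2)@(5, 5): e=[-4,4,6] → ·
    (1,3)@(3, 7): e=[8,4,-6] → ·
    (2,3)@(5, 7): e=[4,2,0] → #  [on edge]
    (3,3)@(7, 7): e=[0,0,6] → #  [on edge]
    (2,4)@(5, 9): e=[12,0,-6] → ·  [on edge]
    (3,4)@(7, 9): e=[8,-2,0] → ·  [on edge]
  covered (3 px):
    · · · ·
    · · · ·
    · # · ·
    · · # #
    · · · ·

Final: [12,4,0]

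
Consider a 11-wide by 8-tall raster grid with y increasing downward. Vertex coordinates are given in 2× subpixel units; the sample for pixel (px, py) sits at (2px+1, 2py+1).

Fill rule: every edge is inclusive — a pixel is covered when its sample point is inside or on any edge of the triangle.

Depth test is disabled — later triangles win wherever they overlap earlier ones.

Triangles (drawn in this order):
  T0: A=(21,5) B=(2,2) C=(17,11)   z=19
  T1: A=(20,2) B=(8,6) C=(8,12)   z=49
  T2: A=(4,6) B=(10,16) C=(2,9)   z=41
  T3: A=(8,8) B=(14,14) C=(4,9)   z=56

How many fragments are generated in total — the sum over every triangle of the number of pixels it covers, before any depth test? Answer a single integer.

T0:
  2·area = 126  (B↔C swapped to make it positive)
  edge (21, 5)→(17, 11): d=(-4,6) inclusive
  edge (17, 11)→(2, 2): d=(-15,-9) inclusive
  edge (2, 2)→(21, 5): d=(19,3) inclusive
    (2,1)@(5, 3): e=[104,12,10] → █
    (3,1)@(7, 3): e=[92,30,4] → █
    (4,1)@(9, 3): e=[80,48,-2] → ·
    (2,2)@(5, 5): e=[96,-18,48] → ·
    (3,2)@(7, 5): e=[84,0,42] → █  [on edge]
    (4,2)@(9, 5): e=[72,18,36] → █
    (5,2)@(11, 5): e=[60,36,30] → █
    (6,2)@(13, 5): e=[48,54,24] → █
    (7,2)@(15, 5): e=[36,72,18] → █
    (8,2)@(17, 5): e=[24,90,12] → █
    (9,2)@(19, 5): e=[12,108,6] → █
    (10,2)@(21, 5): e=[0,126,0] → █  [on edge]
    (8,5)@(17, 11): e=[0,0,126] → █  [on edge]
  covered (18 px):
    · · · · · · · · · · ·
    · · █ █ · · · · · · ·
    · · · █ █ █ █ █ █ █ █
    · · · · · █ █ █ █ █ ·
    · · · · · · · █ █ · ·
    · · · · · · · · █ · ·
    · · · · · · · · · · ·
    · · · · · · · · · · ·
T1:
  2·area = 72  (B↔C swapped to make it positive)
  edge (20, 2)→(8, 12): d=(-12,10) inclusive
  edge (8, 12)→(8, 6): d=(0,-6) inclusive
  edge (8, 6)→(20, 2): d=(12,-4) inclusive
    (8,1)@(17, 3): e=[18,54,0] → █  [on edge]
    (9,1)@(19, 3): e=[-2,66,8] → ·
    (5,2)@(11, 5): e=[54,18,0] → █  [on edge]
    (6,2)@(13, 5): e=[34,30,8] → █
    (7,2)@(15, 5): e=[14,42,16] → █
    (8,2)@(17, 5): e=[-6,54,24] → ·
    (2,3)@(5, 7): e=[90,-18,0] → ·  [on edge]
    (4,3)@(9, 7): e=[50,6,16] → █
    (7,3)@(15, 7): e=[-10,42,40] → ·
    (4,4)@(9, 9): e=[26,6,40] → █
    (6,4)@(13, 9): e=[-14,30,56] → ·
    (4,5)@(9, 11): e=[2,6,64] → █
  covered (10 px):
    · · · · · · · · · · ·
    · · · · · · · · █ · ·
    · · · · · █ █ █ · · ·
    · · · · █ █ █ · · · ·
    · · · · █ █ · · · · ·
    · · · · █ · · · · · ·
    · · · · · · · · · · ·
    · · · · · · · · · · ·
T2:
  2·area = 38
  edge (4, 6)→(10, 16): d=(6,10) inclusive
  edge (10, 16)→(2, 9): d=(-8,-7) inclusive
  edge (2, 9)→(4, 6): d=(2,-3) inclusive
    (0,0)@(1, 1): e=[0,57,-19] → ·  [on edge]
    (1,4)@(3, 9): e=[28,7,3] → █
    (2,4)@(5, 9): e=[8,21,9] → █
    (3,4)@(7, 9): e=[-12,35,15] → ·
    (1,5)@(3, 11): e=[40,-9,7] → ·
    (2,5)@(5, 11): e=[20,5,13] → █
    (3,5)@(7, 11): e=[0,19,19] → █  [on edge]
    (4,5)@(9, 11): e=[-20,33,25] → ·
    (2,6)@(5, 13): e=[32,-11,17] → ·
    (3,6)@(7, 13): e=[12,3,23] → █
    (4,6)@(9, 13): e=[-8,17,29] → ·
    (3,7)@(7, 15): e=[24,-13,27] → ·
  covered (6 px):
    · · · · · · · · · · ·
    · · · · · · · · · · ·
    · · · · · · · · · · ·
    · · · · · · · · · · ·
    · █ █ · · · · · · · ·
    · · █ █ · · · · · · ·
    · · · █ · · · · · · ·
    · · · · █ · · · · · ·
T3:
  2·area = 30
  edge (8, 8)→(14, 14): d=(6,6) inclusive
  edge (14, 14)→(4, 9): d=(-10,-5) inclusive
  edge (4, 9)→(8, 8): d=(4,-1) inclusive
    (0,0)@(1, 1): e=[0,65,-35] → ·  [on edge]
    (1,1)@(3, 3): e=[0,55,-25] → ·  [on edge]
    (2,2)@(5, 5): e=[0,45,-15] → ·  [on edge]
    (3,3)@(7, 7): e=[0,35,-5] → ·  [on edge]
    (2,4)@(5, 9): e=[24,5,1] → █
    (3,4)@(7, 9): e=[12,15,3] → █
    (4,4)@(9, 9): e=[0,25,5] → █  [on edge]
    (5,4)@(11, 9): e=[-12,35,7] → ·
    (2,5)@(5, 11): e=[36,-15,9] → ·
    (3,5)@(7, 11): e=[24,-5,11] → ·
    (4,5)@(9, 11): e=[12,5,13] → █
    (5,5)@(11, 11): e=[0,15,15] → █  [on edge]
    (6,6)@(13, 13): e=[0,5,25] → █  [on edge]
    (7,7)@(15, 15): e=[0,-5,35] → ·  [on edge]
  covered (6 px):
    · · · · · · · · · · ·
    · · · · · · · · · · ·
    · · · · · · · · · · ·
    · · · · · · · · · · ·
    · · █ █ █ · · · · · ·
    · · · · █ █ · · · · ·
    · · · · · · █ · · · ·
    · · · · · · · · · · ·

Final: 40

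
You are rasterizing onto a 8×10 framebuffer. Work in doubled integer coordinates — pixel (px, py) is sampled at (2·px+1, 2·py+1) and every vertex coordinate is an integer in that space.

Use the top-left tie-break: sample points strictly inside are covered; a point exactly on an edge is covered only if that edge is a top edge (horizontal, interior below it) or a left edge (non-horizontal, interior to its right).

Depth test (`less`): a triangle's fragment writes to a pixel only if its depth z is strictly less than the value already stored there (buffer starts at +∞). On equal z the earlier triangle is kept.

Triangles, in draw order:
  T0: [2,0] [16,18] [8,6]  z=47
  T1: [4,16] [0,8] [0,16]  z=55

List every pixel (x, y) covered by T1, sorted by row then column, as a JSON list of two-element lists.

T0:
  2·area = 24  (B↔C swapped to make it positive)
  edge (2, 0)→(8, 6): d=(6,6) right/bottom  bias=-1
  edge (8, 6)→(16, 18): d=(8,12) right/bottom  bias=-1
  edge (16, 18)→(2, 0): d=(-14,-18) top-left  bias=+0
    (1,0)@(3, 1): e=[0,20,4] → ·  [on edge]
    (2,1)@(5, 3): e=[0,12,12] → ·  [on edge]
    (3,2)@(7, 5): e=[0,4,20] → ·  [on edge]
    (4,3)@(9, 7): e=[0,-4,28] → ·  [on edge]
    (4,4)@(9, 9): e=[12,12,0] → #  [on edge]
    (5,4)@(11, 9): e=[0,-12,36] → ·  [on edge]
    (4,5)@(9, 11): e=[24,28,-28] → ·
    (5,5)@(11, 11): e=[12,4,8] → #
    (6,5)@(13, 11): e=[0,-20,44] → ·  [on edge]
    (5,6)@(11, 13): e=[24,20,-20] → ·
    (7,6)@(15, 13): e=[0,-28,52] → ·  [on edge]
  covered (2 px):
    · · · · · · · ·
    · · · · · · · ·
    · · · · · · · ·
    · · · · · · · ·
    · · · · # · · ·
    · · · · · # · ·
    · · · · · · · ·
    · · · · · · · ·
    · · · · · · · ·
    · · · · · · · ·
T1:
  2·area = 32  (B↔C swapped to make it positive)
  edge (4, 16)→(0, 16): d=(-4,0) right/bottom  bias=-1
  edge (0, 16)→(0, 8): d=(0,-8) top-left  bias=+0
  edge (0, 8)→(4, 16): d=(4,8) right/bottom  bias=-1
    (0,5)@(1, 11): e=[20,8,4] → #
    (1,5)@(3, 11): e=[20,24,-12] → ·
    (0,6)@(1, 13): e=[12,8,12] → #
    (1,6)@(3, 13): e=[12,24,-4] → ·
    (0,7)@(1, 15): e=[4,8,20] → #
    (1,7)@(3, 15): e=[4,24,4] → #
    (2,7)@(5, 15): e=[4,40,-12] → ·
    (0,8)@(1, 17): e=[-4,8,28] → ·
    (1,8)@(3, 17): e=[-4,24,12] → ·
  covered (4 px):
    · · · · · · · ·
    · · · · · · · ·
    · · · · · · · ·
    · · · · · · · ·
    · · · · · · · ·
    # · · · · · · ·
    # · · · · · · ·
    # # · · · · · ·
    · · · · · · · ·
    · · · · · · · ·

Final: [[0,5],[0,6],[0,7],[1,7]]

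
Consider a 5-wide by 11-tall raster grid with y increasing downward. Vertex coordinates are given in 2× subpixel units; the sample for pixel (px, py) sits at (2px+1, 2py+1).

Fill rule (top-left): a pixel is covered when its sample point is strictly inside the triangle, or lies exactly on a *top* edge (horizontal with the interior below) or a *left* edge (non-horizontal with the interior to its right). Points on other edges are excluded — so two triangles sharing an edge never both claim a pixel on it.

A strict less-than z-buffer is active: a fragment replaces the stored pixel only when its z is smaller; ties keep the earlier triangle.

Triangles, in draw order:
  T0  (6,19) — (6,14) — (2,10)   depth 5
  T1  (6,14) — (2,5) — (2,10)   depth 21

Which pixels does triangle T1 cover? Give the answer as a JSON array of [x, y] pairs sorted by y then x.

T0:
  2·area = 20  (B↔C swapped to make it positive)
  edge (6, 19)→(2, 10): d=(-4,-9) top-left  bias=+0
  edge (2, 10)→(6, 14): d=(4,4) right/bottom  bias=-1
  edge (6, 14)→(6, 19): d=(0,5) right/bottom  bias=-1
    (0,4)@(1, 9): e=[-5,0,25] → .  [on edge]
    (1,5)@(3, 11): e=[5,0,15] → .  [on edge]
    (2,6)@(5, 13): e=[15,0,5] → .  [on edge]
    (2,7)@(5, 15): e=[7,8,5] → X
    (3,7)@(7, 15): e=[25,0,-5] → .  [on edge]
    (2,8)@(5, 17): e=[-1,16,5] → .
    (4,8)@(9, 17): e=[35,0,-15] → .  [on edge]
  covered (1 px):
    . . . . .
    . . . . .
    . . . . .
    . . . . .
    . . . . .
    . . . . .
    . . . . .
    . . X . .
    . . . . .
    . . . . .
    . . . . .
T1:
  2·area = 20  (B↔C swapped to make it positive)
  edge (6, 14)→(2, 10): d=(-4,-4) top-left  bias=+0
  edge (2, 10)→(2, 5): d=(0,-5) top-left  bias=+0
  edge (2, 5)→(6, 14): d=(4,9) right/bottom  bias=-1
    (0,4)@(1, 9): e=[0,-5,25] → .  [on edge]
    (1,4)@(3, 9): e=[8,5,7] → X
    (2,4)@(5, 9): e=[16,15,-11] → .
    (1,5)@(3, 11): e=[0,5,15] → X  [on edge]
    (2,5)@(5, 11): e=[8,15,-3] → .
    (1,6)@(3, 13): e=[-8,5,23] → .
    (2,6)@(5, 13): e=[0,15,5] → X  [on edge]
    (3,6)@(7, 13): e=[8,25,-13] → .
    (2,7)@(5, 15): e=[-8,15,13] → .
    (3,7)@(7, 15): e=[0,25,-5] → .  [on edge]
    (4,8)@(9, 17): e=[0,35,-15] → .  [on edge]
  covered (3 px):
    . . . . .
    . . . . .
    . . . . .
    . . . . .
    . X . . .
    . X . . .
    . . X . .
    . . . . .
    . . . . .
    . . . . .
    . . . . .

Answer: [[1,4],[1,5],[2,6]]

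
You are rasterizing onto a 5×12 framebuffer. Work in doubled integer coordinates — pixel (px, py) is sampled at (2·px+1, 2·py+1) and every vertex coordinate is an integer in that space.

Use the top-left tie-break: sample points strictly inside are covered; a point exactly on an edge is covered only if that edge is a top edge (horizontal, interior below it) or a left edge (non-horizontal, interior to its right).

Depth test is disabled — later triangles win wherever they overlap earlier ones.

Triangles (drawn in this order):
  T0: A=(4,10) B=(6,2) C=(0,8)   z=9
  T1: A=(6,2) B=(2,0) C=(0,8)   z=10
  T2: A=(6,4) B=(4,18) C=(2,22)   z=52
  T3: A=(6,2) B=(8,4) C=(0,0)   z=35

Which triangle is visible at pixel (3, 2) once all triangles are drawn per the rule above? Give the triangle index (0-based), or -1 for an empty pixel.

T0:
  2·area = 36  (B↔C swapped to make it positive)
  edge (4, 10)→(0, 8): d=(-4,-2) top-left  bias=+0
  edge (0, 8)→(6, 2): d=(6,-6) top-left  bias=+0
  edge (6, 2)→(4, 10): d=(-2,8) right/bottom  bias=-1
    (3,0)@(7, 1): e=[42,0,-6] → ·  [on edge]
    (2,1)@(5, 3): e=[30,0,6] → #  [on edge]
    (3,1)@(7, 3): e=[34,12,-10] → ·
    (1,2)@(3, 5): e=[18,0,18] → #  [on edge]
    (3,2)@(7, 5): e=[26,24,-14] → ·
    (0,3)@(1, 7): e=[6,0,30] → #  [on edge]
    (2,3)@(5, 7): e=[14,24,-2] → ·
    (0,4)@(1, 9): e=[-2,12,26] → ·
    (1,4)@(3, 9): e=[2,24,10] → #
    (2,4)@(5, 9): e=[6,36,-6] → ·
    (1,5)@(3, 11): e=[-6,36,6] → ·
  covered (6 px):
    · · · · ·
    · · # · ·
    · # # · ·
    # # · · ·
    · # · · ·
    · · · · ·
    · · · · ·
    · · · · ·
    · · · · ·
    · · · · ·
    · · · · ·
    · · · · ·
T1:
  2·area = 36  (B↔C swapped to make it positive)
  edge (6, 2)→(0, 8): d=(-6,6) right/bottom  bias=-1
  edge (0, 8)→(2, 0): d=(2,-8) top-left  bias=+0
  edge (2, 0)→(6, 2): d=(4,2) right/bottom  bias=-1
    (1,0)@(3, 1): e=[24,10,2] → #
    (2,0)@(5, 1): e=[12,26,-2] → ·
    (3,0)@(7, 1): e=[0,42,-6] → ·  [on edge]
    (1,1)@(3, 3): e=[12,14,10] → #
    (2,1)@(5, 3): e=[0,30,6] → ·  [on edge]
    (0,2)@(1, 5): e=[12,2,22] → #
    (1,2)@(3, 5): e=[0,18,18] → ·  [on edge]
    (0,3)@(1, 7): e=[0,6,30] → ·  [on edge]
  covered (3 px):
    · # · · ·
    · # · · ·
    # · · · ·
    · · · · ·
    · · · · ·
    · · · · ·
    · · · · ·
    · · · · ·
    · · · · ·
    · · · · ·
    · · · · ·
    · · · · ·
T2:
  2·area = 20
  edge (6, 4)→(4, 18): d=(-2,14) right/bottom  bias=-1
  edge (4, 18)→(2, 22): d=(-2,4) right/bottom  bias=-1
  edge (2, 22)→(6, 4): d=(4,-18) top-left  bias=+0
    (2,4)@(5, 9): e=[4,14,2] → #
    (3,4)@(7, 9): e=[-24,6,38] → ·
    (2,5)@(5, 11): e=[0,10,10] → ·  [on edge]
    (1,9)@(3, 19): e=[12,2,6] → #
    (2,9)@(5, 19): e=[-16,-6,42] → ·
    (1,10)@(3, 21): e=[8,-2,14] → ·
  covered (2 px):
    · · · · ·
    · · · · ·
    · · · · ·
    · · · · ·
    · · # · ·
    · · · · ·
    · · · · ·
    · · · · ·
    · · · · ·
    · # · · ·
    · · · · ·
    · · · · ·
T3:
  2·area = 8
  edge (6, 2)→(8, 4): d=(2,2) right/bottom  bias=-1
  edge (8, 4)→(0, 0): d=(-8,-4) top-left  bias=+0
  edge (0, 0)→(6, 2): d=(6,2) right/bottom  bias=-1
    (1,0)@(3, 1): e=[4,4,0] → ·  [on edge]
    (2,0)@(5, 1): e=[0,12,-4] → ·  [on edge]
    (3,1)@(7, 3): e=[0,4,4] → ·  [on edge]
    (4,1)@(9, 3): e=[-4,12,0] → ·  [on edge]
    (4,2)@(9, 5): e=[0,-4,12] → ·  [on edge]
  covered (0 px):
    · · · · ·
    · · · · ·
    · · · · ·
    · · · · ·
    · · · · ·
    · · · · ·
    · · · · ·
    · · · · ·
    · · · · ·
    · · · · ·
    · · · · ·
    · · · · ·

Z-buffer (winner per pixel, '.' = empty):
  . 1 . . .
  . 1 0 . .
  1 0 0 . .
  0 0 . . .
  . 0 2 . .
  . . . . .
  . . . . .
  . . . . .
  . . . . .
  . 2 . . .
  . . . . .
  . . . . .

Final: -1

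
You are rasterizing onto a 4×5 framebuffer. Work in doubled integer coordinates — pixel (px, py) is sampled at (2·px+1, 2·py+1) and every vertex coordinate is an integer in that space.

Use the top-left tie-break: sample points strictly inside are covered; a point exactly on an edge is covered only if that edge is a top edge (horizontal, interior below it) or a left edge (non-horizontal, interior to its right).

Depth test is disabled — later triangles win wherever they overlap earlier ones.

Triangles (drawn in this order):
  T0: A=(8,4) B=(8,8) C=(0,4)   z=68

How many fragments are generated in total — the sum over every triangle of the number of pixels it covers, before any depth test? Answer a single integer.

T0:
  2·area = 32
  edge (8, 4)→(8, 8): d=(0,4) right/bottom  bias=-1
  edge (8, 8)→(0, 4): d=(-8,-4) top-left  bias=+0
  edge (0, 4)→(8, 4): d=(8,0) top-left  bias=+0
    (1,2)@(3, 5): e=[20,4,8] → X
    (2,2)@(5, 5): e=[12,12,8] → X
    (3,2)@(7, 5): e=[4,20,8] → X
    (1,3)@(3, 7): e=[20,-12,24] → .
    (2,3)@(5, 7): e=[12,-4,24] → .
    (3,3)@(7, 7): e=[4,4,24] → X
    (3,4)@(7, 9): e=[4,-12,40] → .
  covered (4 px):
    . . . .
    . . . .
    . X X X
    . . . X
    . . . .

Result: 4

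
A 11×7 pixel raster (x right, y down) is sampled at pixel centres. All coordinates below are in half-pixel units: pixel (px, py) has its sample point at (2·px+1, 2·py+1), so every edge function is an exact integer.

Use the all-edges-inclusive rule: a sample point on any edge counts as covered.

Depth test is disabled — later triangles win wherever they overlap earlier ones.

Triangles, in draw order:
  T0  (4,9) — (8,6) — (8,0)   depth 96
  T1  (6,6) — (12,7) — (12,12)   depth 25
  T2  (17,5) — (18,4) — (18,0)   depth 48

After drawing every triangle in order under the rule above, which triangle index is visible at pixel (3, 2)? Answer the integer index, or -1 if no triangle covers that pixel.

T0:
  2·area = 24  (B↔C swapped to make it positive)
  edge (4, 9)→(8, 0): d=(4,-9) inclusive
  edge (8, 0)→(8, 6): d=(0,6) inclusive
  edge (8, 6)→(4, 9): d=(-4,3) inclusive
    (3,1)@(7, 3): e=[3,6,15] → █
    (4,1)@(9, 3): e=[21,-6,9] → ·
    (3,2)@(7, 5): e=[11,6,7] → █
    (4,2)@(9, 5): e=[29,-6,1] → ·
    (2,3)@(5, 7): e=[1,18,5] → █
    (3,3)@(7, 7): e=[19,6,-1] → ·
    (2,4)@(5, 9): e=[9,18,-3] → ·
  covered (3 px):
    · · · · · · · · · · ·
    · · · █ · · · · · · ·
    · · · █ · · · · · · ·
    · · █ · · · · · · · ·
    · · · · · · · · · · ·
    · · · · · · · · · · ·
    · · · · · · · · · · ·
T1:
  2·area = 30
  edge (6, 6)→(12, 7): d=(6,1) inclusive
  edge (12, 7)→(12, 12): d=(0,5) inclusive
  edge (12, 12)→(6, 6): d=(-6,-6) inclusive
    (0,0)@(1, 1): e=[-25,55,0] → ·  [on edge]
    (1,1)@(3, 3): e=[-15,45,0] → ·  [on edge]
    (2,2)@(5, 5): e=[-5,35,0] → ·  [on edge]
    (3,3)@(7, 7): e=[5,25,0] → █  [on edge]
    (4,3)@(9, 7): e=[3,15,12] → █
    (5,3)@(11, 7): e=[1,5,24] → █
    (6,3)@(13, 7): e=[-1,-5,36] → ·
    (3,4)@(7, 9): e=[17,25,-12] → ·
    (4,4)@(9, 9): e=[15,15,0] → █  [on edge]
    (6,4)@(13, 9): e=[11,-5,24] → ·
    (4,5)@(9, 11): e=[27,15,-12] → ·
    (5,5)@(11, 11): e=[25,5,0] → █  [on edge]
    (6,6)@(13, 13): e=[35,-5,0] → ·  [on edge]
  covered (6 px):
    · · · · · · · · · · ·
    · · · · · · · · · · ·
    · · · · · · · · · · ·
    · · · █ █ █ · · · · ·
    · · · · █ █ · · · · ·
    · · · · · █ · · · · ·
    · · · · · · · · · · ·
T2:
  2·area = 4  (B↔C swapped to make it positive)
  edge (17, 5)→(18, 0): d=(1,-5) inclusive
  edge (18, 0)→(18, 4): d=(0,4) inclusive
  edge (18, 4)→(17, 5): d=(-1,1) inclusive
    (10,0)@(21, 1): e=[16,-12,0] → ·  [on edge]
    (9,1)@(19, 3): e=[8,-4,0] → ·  [on edge]
    (8,2)@(17, 5): e=[0,4,0] → █  [on edge]
    (9,2)@(19, 5): e=[10,-4,-2] → ·
    (7,3)@(15, 7): e=[-8,12,0] → ·  [on edge]
    (8,3)@(17, 7): e=[2,4,-2] → ·
    (6,4)@(13, 9): e=[-16,20,0] → ·  [on edge]
    (5,5)@(11, 11): e=[-24,28,0] → ·  [on edge]
    (4,6)@(9, 13): e=[-32,36,0] → ·  [on edge]
  covered (1 px):
    · · · · · · · · · · ·
    · · · · · · · · · · ·
    · · · · · · · · █ · ·
    · · · · · · · · · · ·
    · · · · · · · · · · ·
    · · · · · · · · · · ·
    · · · · · · · · · · ·

Z-buffer (winner per pixel, '.' = empty):
  . . . . . . . . . . .
  . . . 0 . . . . . . .
  . . . 0 . . . . 2 . .
  . . 0 1 1 1 . . . . .
  . . . . 1 1 . . . . .
  . . . . . 1 . . . . .
  . . . . . . . . . . .

Answer: 0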